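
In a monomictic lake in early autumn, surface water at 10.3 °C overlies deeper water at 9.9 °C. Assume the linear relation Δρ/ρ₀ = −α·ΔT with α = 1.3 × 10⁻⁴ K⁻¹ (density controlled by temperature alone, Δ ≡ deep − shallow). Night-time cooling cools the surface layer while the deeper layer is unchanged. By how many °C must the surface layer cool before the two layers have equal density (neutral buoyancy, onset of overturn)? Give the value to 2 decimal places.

With temperature the only control, equal density requires T_surf′ = T_deep.
T_surf′ = 9.9 °C.
Cooling required: 10.3 − 9.9 = 0.40 °C.

0.40 °C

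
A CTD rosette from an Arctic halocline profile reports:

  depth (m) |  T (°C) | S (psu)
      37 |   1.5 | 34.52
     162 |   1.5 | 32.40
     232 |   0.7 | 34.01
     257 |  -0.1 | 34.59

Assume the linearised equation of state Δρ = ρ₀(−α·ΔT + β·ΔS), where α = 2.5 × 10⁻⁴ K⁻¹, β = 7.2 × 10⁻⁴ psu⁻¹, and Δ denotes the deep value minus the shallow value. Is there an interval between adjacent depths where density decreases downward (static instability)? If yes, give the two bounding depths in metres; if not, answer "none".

37–162 m

Evaluate Δρ/ρ₀ = −αΔT + βΔS across each adjacent pair:
  37–162 m: −αΔT+βΔS = −(2.5 × 10⁻⁴)(+0.0)+(7.2 × 10⁻⁴)(-2.12) = -1.5 × 10⁻³ → UNSTABLE
  162–232 m: −αΔT+βΔS = −(2.5 × 10⁻⁴)(-0.8)+(7.2 × 10⁻⁴)(+1.61) = 1.4 × 10⁻³ → stable
  232–257 m: −αΔT+βΔS = −(2.5 × 10⁻⁴)(-0.8)+(7.2 × 10⁻⁴)(+0.58) = 6.2 × 10⁻⁴ → stable
The 37–162 m interval has Δρ < 0: lighter water underlies denser water.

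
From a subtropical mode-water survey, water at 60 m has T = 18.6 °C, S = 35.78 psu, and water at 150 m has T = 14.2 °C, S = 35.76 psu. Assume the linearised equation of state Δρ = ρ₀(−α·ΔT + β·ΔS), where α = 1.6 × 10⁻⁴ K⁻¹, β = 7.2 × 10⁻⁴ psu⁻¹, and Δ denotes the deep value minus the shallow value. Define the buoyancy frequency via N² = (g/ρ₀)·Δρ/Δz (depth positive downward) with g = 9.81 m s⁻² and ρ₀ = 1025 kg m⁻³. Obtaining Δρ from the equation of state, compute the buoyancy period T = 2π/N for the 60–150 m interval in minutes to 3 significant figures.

ΔT = -4.4 K, ΔS = -0.02 psu (deep − shallow).
Δρ/ρ₀ = −αΔT + βΔS = 7.04 × 10⁻⁴ − 1.44 × 10⁻⁵ = 6.896 × 10⁻⁴, so Δρ ≈ 0.7068 kg m⁻³.
N² = (g/ρ₀)·Δρ/Δz = g·(Δρ/ρ₀)/Δz = 9.81 × 6.896 × 10⁻⁴ / 90 = 7.5166 × 10⁻⁵ s⁻².
N = √(7.5166 × 10⁻⁵) = 8.6698 × 10⁻³ rad s⁻¹ → T = 2π/N = 724.72 s = 12.079 min ≈ 12.1 min.

12.1 min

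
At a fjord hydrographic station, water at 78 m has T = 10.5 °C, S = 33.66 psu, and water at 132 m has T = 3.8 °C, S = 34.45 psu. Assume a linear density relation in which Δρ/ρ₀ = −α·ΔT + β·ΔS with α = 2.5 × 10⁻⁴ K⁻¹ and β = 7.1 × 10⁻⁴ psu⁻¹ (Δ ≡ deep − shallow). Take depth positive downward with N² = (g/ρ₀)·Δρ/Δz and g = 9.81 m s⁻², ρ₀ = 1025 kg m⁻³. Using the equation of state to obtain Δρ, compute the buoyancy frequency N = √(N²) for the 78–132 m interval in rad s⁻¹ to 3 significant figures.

0.0202 rad s⁻¹

ΔT = -6.7 K, ΔS = +0.79 psu (deep − shallow).
Δρ/ρ₀ = −αΔT + βΔS = 1.675 × 10⁻³ + 5.609 × 10⁻⁴ = 2.2359 × 10⁻³, so Δρ ≈ 2.292 kg m⁻³.
N² = (g/ρ₀)·Δρ/Δz = g·(Δρ/ρ₀)/Δz = 9.81 × 2.2359 × 10⁻³ / 54 = 4.0619 × 10⁻⁴ s⁻².
N = √(4.0619 × 10⁻⁴) = 0.020154 rad s⁻¹ ≈ 0.0202 rad s⁻¹.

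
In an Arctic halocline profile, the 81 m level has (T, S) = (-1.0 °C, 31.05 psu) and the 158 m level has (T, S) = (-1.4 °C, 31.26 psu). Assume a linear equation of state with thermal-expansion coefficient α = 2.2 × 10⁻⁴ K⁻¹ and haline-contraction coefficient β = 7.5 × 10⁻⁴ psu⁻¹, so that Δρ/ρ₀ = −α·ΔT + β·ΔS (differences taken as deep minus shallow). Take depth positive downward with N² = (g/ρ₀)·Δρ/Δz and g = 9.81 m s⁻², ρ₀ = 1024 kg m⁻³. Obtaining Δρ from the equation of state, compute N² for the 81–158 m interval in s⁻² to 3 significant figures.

3.13 × 10⁻⁵ s⁻²

ΔT = -0.4 K, ΔS = +0.21 psu (deep − shallow).
Δρ/ρ₀ = −αΔT + βΔS = 8.80 × 10⁻⁵ + 1.575 × 10⁻⁴ = 2.455 × 10⁻⁴, so Δρ ≈ 0.2514 kg m⁻³.
N² = (g/ρ₀)·Δρ/Δz = g·(Δρ/ρ₀)/Δz = 9.81 × 2.455 × 10⁻⁴ / 77 = 3.1277 × 10⁻⁵ s⁻² ≈ 3.13 × 10⁻⁵ s⁻².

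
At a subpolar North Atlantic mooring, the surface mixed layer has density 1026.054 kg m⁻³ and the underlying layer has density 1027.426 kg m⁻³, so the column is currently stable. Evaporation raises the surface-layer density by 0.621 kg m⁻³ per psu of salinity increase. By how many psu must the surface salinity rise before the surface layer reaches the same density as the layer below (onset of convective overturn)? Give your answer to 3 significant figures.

Density deficit of the surface layer: 1027.426 − 1026.054 = 1.372 kg m⁻³.
Required change = 1.372 / 0.621 = 2.21 psu.

2.21 psu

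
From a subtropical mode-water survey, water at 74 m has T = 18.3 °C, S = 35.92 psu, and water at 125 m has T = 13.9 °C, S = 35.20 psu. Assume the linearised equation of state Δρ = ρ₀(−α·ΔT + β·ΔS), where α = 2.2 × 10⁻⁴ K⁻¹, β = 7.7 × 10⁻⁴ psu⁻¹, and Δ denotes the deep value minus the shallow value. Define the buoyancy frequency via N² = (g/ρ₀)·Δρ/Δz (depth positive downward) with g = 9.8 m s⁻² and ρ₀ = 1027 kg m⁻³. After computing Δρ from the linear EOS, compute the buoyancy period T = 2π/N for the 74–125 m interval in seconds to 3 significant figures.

ΔT = -4.4 K, ΔS = -0.72 psu (deep − shallow).
Δρ/ρ₀ = −αΔT + βΔS = 9.68 × 10⁻⁴ − 5.544 × 10⁻⁴ = 4.136 × 10⁻⁴, so Δρ ≈ 0.4248 kg m⁻³.
N² = (g/ρ₀)·Δρ/Δz = g·(Δρ/ρ₀)/Δz = 9.8 × 4.136 × 10⁻⁴ / 51 = 7.9476 × 10⁻⁵ s⁻².
N = √(7.9476 × 10⁻⁵) = 8.9149 × 10⁻³ rad s⁻¹ → T = 2π/N = 704.80 s ≈ 705 s.

705 s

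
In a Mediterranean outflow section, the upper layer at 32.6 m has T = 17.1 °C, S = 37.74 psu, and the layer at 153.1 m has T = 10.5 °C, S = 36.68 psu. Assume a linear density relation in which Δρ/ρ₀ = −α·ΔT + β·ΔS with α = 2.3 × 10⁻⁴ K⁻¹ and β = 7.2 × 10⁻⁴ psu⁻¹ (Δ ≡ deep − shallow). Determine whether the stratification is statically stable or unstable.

ΔT = 10.5 − 17.1 = -6.6 K and ΔS = 36.68 − 37.74 = -1.06 psu (deep − shallow).
−αΔT = 1.518 × 10⁻³; βΔS = -7.632 × 10⁻⁴; sum Δρ/ρ₀ = 7.548 × 10⁻⁴.
Δρ/ρ₀ > 0, so Δρ > 0: deeper water is denser → statically stable.

stable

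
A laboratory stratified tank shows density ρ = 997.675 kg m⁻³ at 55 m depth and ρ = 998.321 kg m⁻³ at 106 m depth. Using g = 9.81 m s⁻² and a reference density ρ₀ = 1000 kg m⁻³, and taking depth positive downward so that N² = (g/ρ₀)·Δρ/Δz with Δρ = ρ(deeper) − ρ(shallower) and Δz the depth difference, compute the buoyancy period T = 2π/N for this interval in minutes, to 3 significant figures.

Δρ = 998.321 − 997.675 = 0.646 kg m⁻³ over Δz = 106 − 55 = 51 m.
N² = (9.81/1000) × (0.646/51) = 1.2426 × 10⁻⁴ s⁻².
N = √(1.2426 × 10⁻⁴) = 0.011147 rad s⁻¹, so T = 2π/N = 563.67 s = 9.3945 min ≈ 9.39 min.
N² > 0, so the interval is statically stable.

9.39 min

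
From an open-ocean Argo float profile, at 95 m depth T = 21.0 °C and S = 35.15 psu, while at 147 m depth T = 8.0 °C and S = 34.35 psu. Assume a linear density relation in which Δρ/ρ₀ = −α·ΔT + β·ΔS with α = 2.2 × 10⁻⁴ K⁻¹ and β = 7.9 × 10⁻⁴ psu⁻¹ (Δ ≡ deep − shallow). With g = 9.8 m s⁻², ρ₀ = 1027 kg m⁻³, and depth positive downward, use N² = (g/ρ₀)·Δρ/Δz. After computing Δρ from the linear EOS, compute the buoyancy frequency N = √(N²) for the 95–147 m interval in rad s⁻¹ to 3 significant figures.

0.0205 rad s⁻¹

ΔT = -13.0 K, ΔS = -0.80 psu (deep − shallow).
Δρ/ρ₀ = −αΔT + βΔS = 2.86 × 10⁻³ − 6.32 × 10⁻⁴ = 2.228 × 10⁻³, so Δρ ≈ 2.288 kg m⁻³.
N² = (g/ρ₀)·Δρ/Δz = g·(Δρ/ρ₀)/Δz = 9.8 × 2.228 × 10⁻³ / 52 = 4.1989 × 10⁻⁴ s⁻².
N = √(4.1989 × 10⁻⁴) = 0.020491 rad s⁻¹ ≈ 0.0205 rad s⁻¹.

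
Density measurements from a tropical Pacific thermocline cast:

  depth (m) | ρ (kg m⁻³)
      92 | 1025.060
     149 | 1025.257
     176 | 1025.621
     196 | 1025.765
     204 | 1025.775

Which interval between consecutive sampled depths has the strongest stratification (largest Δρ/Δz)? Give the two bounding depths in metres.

Compute the density gradient over each adjacent pair:
  92–149 m: Δρ/Δz = 0.197/57 = 3.5 × 10⁻³ kg m⁻⁴
  149–176 m: Δρ/Δz = 0.364/27 = 0.013 kg m⁻⁴
  176–196 m: Δρ/Δz = 0.144/20 = 7.2 × 10⁻³ kg m⁻⁴
  196–204 m: Δρ/Δz = 0.010/8 = 1.3 × 10⁻³ kg m⁻⁴
The largest gradient is in the 149–176 m interval — the pycnocline.

149–176 m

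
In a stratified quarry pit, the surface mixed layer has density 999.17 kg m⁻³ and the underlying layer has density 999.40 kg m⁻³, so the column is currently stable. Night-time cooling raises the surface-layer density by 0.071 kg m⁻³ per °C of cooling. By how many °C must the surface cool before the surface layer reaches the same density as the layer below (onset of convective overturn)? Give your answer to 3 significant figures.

3.24 °C

Density deficit of the surface layer: 999.40 − 999.17 = 0.23 kg m⁻³.
Required change = 0.23 / 0.071 = 3.24 °C.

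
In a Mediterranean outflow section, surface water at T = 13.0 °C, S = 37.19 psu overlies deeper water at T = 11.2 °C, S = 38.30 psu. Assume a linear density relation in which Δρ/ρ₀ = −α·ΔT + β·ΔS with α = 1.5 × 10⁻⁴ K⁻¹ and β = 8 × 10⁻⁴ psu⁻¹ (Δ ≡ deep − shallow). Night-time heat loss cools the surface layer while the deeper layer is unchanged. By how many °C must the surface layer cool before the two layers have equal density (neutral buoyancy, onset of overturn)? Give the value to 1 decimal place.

Neutral buoyancy requires Δρ = 0, i.e. −α(T_deep − T_surf′) + β(S_deep − S_surf) = 0.
T_surf′ = T_deep − (β/α)·ΔS = 11.2 − (8 × 10⁻⁴/1.5 × 10⁻⁴)·(+1.11) = 5.280 °C.
Cooling required: 13.0 − (5.280) = 7.720 °C.

7.7 °C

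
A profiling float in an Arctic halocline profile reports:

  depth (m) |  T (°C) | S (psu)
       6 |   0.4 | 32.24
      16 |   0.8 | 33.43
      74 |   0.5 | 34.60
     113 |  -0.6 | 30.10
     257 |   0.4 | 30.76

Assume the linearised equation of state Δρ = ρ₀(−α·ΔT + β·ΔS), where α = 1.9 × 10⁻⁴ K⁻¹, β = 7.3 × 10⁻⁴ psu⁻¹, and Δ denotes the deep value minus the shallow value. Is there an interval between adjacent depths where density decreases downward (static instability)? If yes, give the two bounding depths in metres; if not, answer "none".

Evaluate Δρ/ρ₀ = −αΔT + βΔS across each adjacent pair:
  6–16 m: −αΔT+βΔS = −(1.9 × 10⁻⁴)(+0.4)+(7.3 × 10⁻⁴)(+1.19) = 7.9 × 10⁻⁴ → stable
  16–74 m: −αΔT+βΔS = −(1.9 × 10⁻⁴)(-0.3)+(7.3 × 10⁻⁴)(+1.17) = 9.1 × 10⁻⁴ → stable
  74–113 m: −αΔT+βΔS = −(1.9 × 10⁻⁴)(-1.1)+(7.3 × 10⁻⁴)(-4.50) = -3.1 × 10⁻³ → UNSTABLE
  113–257 m: −αΔT+βΔS = −(1.9 × 10⁻⁴)(+1.0)+(7.3 × 10⁻⁴)(+0.66) = 2.9 × 10⁻⁴ → stable
The 74–113 m interval has Δρ < 0: lighter water underlies denser water.

74–113 m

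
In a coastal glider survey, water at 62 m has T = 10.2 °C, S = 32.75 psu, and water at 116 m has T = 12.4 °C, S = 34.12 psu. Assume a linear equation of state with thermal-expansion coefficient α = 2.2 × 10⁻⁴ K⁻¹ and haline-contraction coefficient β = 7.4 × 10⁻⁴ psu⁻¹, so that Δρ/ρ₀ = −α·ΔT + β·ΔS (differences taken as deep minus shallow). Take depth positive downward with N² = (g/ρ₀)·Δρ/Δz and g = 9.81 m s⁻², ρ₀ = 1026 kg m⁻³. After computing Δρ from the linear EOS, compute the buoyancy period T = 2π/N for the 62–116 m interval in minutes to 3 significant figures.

ΔT = +2.2 K, ΔS = +1.37 psu (deep − shallow).
Δρ/ρ₀ = −αΔT + βΔS = -4.84 × 10⁻⁴ + 1.0138 × 10⁻³ = 5.298 × 10⁻⁴, so Δρ ≈ 0.5436 kg m⁻³.
N² = (g/ρ₀)·Δρ/Δz = g·(Δρ/ρ₀)/Δz = 9.81 × 5.298 × 10⁻⁴ / 54 = 9.6247 × 10⁻⁵ s⁻².
N = √(9.6247 × 10⁻⁵) = 9.8106 × 10⁻³ rad s⁻¹ → T = 2π/N = 640.45 s = 10.674 min ≈ 10.7 min.

10.7 min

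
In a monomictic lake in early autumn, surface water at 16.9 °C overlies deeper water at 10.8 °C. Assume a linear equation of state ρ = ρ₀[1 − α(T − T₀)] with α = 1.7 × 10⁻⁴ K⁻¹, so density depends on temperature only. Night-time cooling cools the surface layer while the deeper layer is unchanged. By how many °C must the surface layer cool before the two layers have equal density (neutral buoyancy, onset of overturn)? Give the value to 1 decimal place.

With temperature the only control, equal density requires T_surf′ = T_deep.
T_surf′ = 10.8 °C.
Cooling required: 16.9 − 10.8 = 6.1 °C.

6.1 °C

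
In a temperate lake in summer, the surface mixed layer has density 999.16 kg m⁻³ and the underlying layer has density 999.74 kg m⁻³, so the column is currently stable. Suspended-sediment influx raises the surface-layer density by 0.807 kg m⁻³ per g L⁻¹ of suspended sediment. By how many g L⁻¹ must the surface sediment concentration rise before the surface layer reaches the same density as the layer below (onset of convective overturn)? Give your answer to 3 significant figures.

Density deficit of the surface layer: 999.74 − 999.16 = 0.58 kg m⁻³.
Required change = 0.58 / 0.807 = 0.719 g L⁻¹.

0.719 g L⁻¹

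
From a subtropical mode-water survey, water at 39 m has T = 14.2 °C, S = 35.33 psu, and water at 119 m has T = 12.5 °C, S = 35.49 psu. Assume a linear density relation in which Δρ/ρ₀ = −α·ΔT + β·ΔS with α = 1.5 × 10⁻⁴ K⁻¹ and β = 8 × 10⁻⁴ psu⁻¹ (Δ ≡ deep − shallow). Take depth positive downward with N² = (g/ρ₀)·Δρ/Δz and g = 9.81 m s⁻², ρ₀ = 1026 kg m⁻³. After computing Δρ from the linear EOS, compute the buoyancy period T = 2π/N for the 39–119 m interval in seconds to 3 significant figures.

917 s

ΔT = -1.7 K, ΔS = +0.16 psu (deep − shallow).
Δρ/ρ₀ = −αΔT + βΔS = 2.55 × 10⁻⁴ + 1.28 × 10⁻⁴ = 3.83 × 10⁻⁴, so Δρ ≈ 0.3930 kg m⁻³.
N² = (g/ρ₀)·Δρ/Δz = g·(Δρ/ρ₀)/Δz = 9.81 × 3.83 × 10⁻⁴ / 80 = 4.6965 × 10⁻⁵ s⁻².
N = √(4.6965 × 10⁻⁵) = 6.8531 × 10⁻³ rad s⁻¹ → T = 2π/N = 916.84 s ≈ 917 s.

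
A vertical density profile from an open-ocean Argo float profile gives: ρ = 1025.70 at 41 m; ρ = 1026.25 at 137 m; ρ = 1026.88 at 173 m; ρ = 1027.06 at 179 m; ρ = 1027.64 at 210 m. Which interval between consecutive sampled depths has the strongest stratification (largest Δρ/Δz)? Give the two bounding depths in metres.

173–179 m

Compute the density gradient over each adjacent pair:
  41–137 m: Δρ/Δz = 0.55/96 = 5.7 × 10⁻³ kg m⁻⁴
  137–173 m: Δρ/Δz = 0.63/36 = 0.018 kg m⁻⁴
  173–179 m: Δρ/Δz = 0.18/6 = 0.030 kg m⁻⁴
  179–210 m: Δρ/Δz = 0.58/31 = 0.019 kg m⁻⁴
The largest gradient is in the 173–179 m interval — the pycnocline.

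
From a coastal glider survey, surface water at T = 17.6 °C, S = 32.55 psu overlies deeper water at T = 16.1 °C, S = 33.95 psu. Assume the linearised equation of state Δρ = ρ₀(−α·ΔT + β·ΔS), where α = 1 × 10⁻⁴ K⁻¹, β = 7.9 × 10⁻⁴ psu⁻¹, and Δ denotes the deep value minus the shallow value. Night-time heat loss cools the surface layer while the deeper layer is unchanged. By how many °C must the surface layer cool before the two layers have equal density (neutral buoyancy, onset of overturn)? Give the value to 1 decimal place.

12.6 °C

Neutral buoyancy requires Δρ = 0, i.e. −α(T_deep − T_surf′) + β(S_deep − S_surf) = 0.
T_surf′ = T_deep − (β/α)·ΔS = 16.1 − (7.9 × 10⁻⁴/1 × 10⁻⁴)·(+1.40) = 5.040 °C.
Cooling required: 17.6 − (5.040) = 12.560 °C.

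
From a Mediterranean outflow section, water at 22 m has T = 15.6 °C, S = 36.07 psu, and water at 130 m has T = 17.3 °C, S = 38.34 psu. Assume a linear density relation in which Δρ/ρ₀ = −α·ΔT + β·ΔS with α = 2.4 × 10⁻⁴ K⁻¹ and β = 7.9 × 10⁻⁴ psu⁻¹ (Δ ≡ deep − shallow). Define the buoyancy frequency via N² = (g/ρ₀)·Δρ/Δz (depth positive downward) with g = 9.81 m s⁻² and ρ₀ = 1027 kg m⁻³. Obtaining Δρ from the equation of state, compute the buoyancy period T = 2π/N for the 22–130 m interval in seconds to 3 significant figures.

ΔT = +1.7 K, ΔS = +2.27 psu (deep − shallow).
Δρ/ρ₀ = −αΔT + βΔS = -4.08 × 10⁻⁴ + 1.7933 × 10⁻³ = 1.3853 × 10⁻³, so Δρ ≈ 1.423 kg m⁻³.
N² = (g/ρ₀)·Δρ/Δz = g·(Δρ/ρ₀)/Δz = 9.81 × 1.3853 × 10⁻³ / 108 = 1.2583 × 10⁻⁴ s⁻².
N = √(1.2583 × 10⁻⁴) = 0.011217 rad s⁻¹ → T = 2π/N = 560.15 s ≈ 560 s.

560 s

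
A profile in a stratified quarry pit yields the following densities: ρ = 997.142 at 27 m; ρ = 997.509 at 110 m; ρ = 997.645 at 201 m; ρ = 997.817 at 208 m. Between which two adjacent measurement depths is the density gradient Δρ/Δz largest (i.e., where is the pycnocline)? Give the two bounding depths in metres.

Compute the density gradient over each adjacent pair:
  27–110 m: Δρ/Δz = 0.367/83 = 4.4 × 10⁻³ kg m⁻⁴
  110–201 m: Δρ/Δz = 0.136/91 = 1.5 × 10⁻³ kg m⁻⁴
  201–208 m: Δρ/Δz = 0.172/7 = 0.025 kg m⁻⁴
The largest gradient is in the 201–208 m interval — the pycnocline.

201–208 m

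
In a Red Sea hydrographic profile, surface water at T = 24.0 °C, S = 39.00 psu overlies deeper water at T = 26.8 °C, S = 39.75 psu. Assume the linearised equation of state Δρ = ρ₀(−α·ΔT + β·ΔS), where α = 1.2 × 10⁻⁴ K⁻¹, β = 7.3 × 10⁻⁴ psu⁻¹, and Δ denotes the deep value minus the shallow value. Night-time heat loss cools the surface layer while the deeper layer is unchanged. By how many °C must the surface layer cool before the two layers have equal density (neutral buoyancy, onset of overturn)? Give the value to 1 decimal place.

Neutral buoyancy requires Δρ = 0, i.e. −α(T_deep − T_surf′) + β(S_deep − S_surf) = 0.
T_surf′ = T_deep − (β/α)·ΔS = 26.8 − (7.3 × 10⁻⁴/1.2 × 10⁻⁴)·(+0.75) = 22.238 °C.
Cooling required: 24.0 − (22.238) = 1.762 °C.

1.8 °C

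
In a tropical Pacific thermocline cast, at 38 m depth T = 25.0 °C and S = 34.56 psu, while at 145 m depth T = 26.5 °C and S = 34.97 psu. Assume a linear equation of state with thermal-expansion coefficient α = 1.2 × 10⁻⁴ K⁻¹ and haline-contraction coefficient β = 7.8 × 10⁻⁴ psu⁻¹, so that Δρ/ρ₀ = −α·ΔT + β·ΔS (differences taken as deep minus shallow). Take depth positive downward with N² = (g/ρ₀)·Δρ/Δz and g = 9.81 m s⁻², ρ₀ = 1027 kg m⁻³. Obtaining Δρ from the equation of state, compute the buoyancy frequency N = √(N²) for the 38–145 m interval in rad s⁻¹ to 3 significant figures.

3.58 × 10⁻³ rad s⁻¹

ΔT = +1.5 K, ΔS = +0.41 psu (deep − shallow).
Δρ/ρ₀ = −αΔT + βΔS = -1.80 × 10⁻⁴ + 3.198 × 10⁻⁴ = 1.398 × 10⁻⁴, so Δρ ≈ 0.1436 kg m⁻³.
N² = (g/ρ₀)·Δρ/Δz = g·(Δρ/ρ₀)/Δz = 9.81 × 1.398 × 10⁻⁴ / 107 = 1.2817 × 10⁻⁵ s⁻².
N = √(1.2817 × 10⁻⁵) = 3.5801 × 10⁻³ rad s⁻¹ ≈ 3.58 × 10⁻³ rad s⁻¹.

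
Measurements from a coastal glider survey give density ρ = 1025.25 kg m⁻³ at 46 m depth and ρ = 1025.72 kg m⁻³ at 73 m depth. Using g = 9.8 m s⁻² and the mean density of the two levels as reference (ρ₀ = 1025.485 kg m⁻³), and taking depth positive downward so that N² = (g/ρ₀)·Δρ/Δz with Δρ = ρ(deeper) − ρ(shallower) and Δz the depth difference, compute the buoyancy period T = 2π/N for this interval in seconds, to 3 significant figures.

Δρ = 1025.72 − 1025.25 = 0.47 kg m⁻³ over Δz = 73 − 46 = 27 m.
N² = (9.8/1025.485) × (0.47/27) = 1.6635 × 10⁻⁴ s⁻².
N = √(1.6635 × 10⁻⁴) = 0.012898 rad s⁻¹, so T = 2π/N = 487.14 s ≈ 487 s.

487 s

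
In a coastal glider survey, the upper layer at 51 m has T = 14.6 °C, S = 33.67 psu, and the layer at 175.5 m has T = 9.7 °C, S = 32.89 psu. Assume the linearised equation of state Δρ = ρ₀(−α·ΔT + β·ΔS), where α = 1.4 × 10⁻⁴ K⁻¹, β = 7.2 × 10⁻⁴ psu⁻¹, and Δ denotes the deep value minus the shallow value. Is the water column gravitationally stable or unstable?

ΔT = 9.7 − 14.6 = -4.9 K and ΔS = 32.89 − 33.67 = -0.78 psu (deep − shallow).
−αΔT = 6.86 × 10⁻⁴; βΔS = -5.616 × 10⁻⁴; sum Δρ/ρ₀ = 1.244 × 10⁻⁴.
Δρ/ρ₀ > 0, so Δρ > 0: deeper water is denser → statically stable.

stable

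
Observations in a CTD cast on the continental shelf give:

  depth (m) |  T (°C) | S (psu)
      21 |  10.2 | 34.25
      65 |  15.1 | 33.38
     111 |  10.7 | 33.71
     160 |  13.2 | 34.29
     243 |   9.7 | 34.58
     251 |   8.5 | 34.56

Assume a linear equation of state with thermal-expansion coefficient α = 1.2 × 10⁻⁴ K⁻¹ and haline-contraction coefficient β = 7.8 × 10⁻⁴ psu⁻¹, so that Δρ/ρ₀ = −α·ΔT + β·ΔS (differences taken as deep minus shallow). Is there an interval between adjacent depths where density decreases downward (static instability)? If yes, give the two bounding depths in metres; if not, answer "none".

21–65 m

Evaluate Δρ/ρ₀ = −αΔT + βΔS across each adjacent pair:
  21–65 m: −αΔT+βΔS = −(1.2 × 10⁻⁴)(+4.9)+(7.8 × 10⁻⁴)(-0.87) = -1.3 × 10⁻³ → UNSTABLE
  65–111 m: −αΔT+βΔS = −(1.2 × 10⁻⁴)(-4.4)+(7.8 × 10⁻⁴)(+0.33) = 7.9 × 10⁻⁴ → stable
  111–160 m: −αΔT+βΔS = −(1.2 × 10⁻⁴)(+2.5)+(7.8 × 10⁻⁴)(+0.58) = 1.5 × 10⁻⁴ → stable
  160–243 m: −αΔT+βΔS = −(1.2 × 10⁻⁴)(-3.5)+(7.8 × 10⁻⁴)(+0.29) = 6.5 × 10⁻⁴ → stable
  243–251 m: −αΔT+βΔS = −(1.2 × 10⁻⁴)(-1.2)+(7.8 × 10⁻⁴)(-0.02) = 1.3 × 10⁻⁴ → stable
The 21–65 m interval has Δρ < 0: lighter water underlies denser water.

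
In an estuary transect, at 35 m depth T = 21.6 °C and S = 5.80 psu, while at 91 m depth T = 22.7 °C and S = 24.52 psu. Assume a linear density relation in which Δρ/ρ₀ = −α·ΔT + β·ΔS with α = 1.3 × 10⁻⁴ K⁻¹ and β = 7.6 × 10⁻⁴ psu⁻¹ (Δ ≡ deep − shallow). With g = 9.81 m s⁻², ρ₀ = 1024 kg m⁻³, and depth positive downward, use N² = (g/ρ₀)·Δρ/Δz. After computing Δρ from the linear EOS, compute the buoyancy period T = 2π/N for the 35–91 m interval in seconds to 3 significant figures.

ΔT = +1.1 K, ΔS = +18.72 psu (deep − shallow).
Δρ/ρ₀ = −αΔT + βΔS = -1.43 × 10⁻⁴ + 0.0142272 = 0.0140842, so Δρ ≈ 14.42 kg m⁻³.
N² = (g/ρ₀)·Δρ/Δz = g·(Δρ/ρ₀)/Δz = 9.81 × 0.0140842 / 56 = 2.4673 × 10⁻³ s⁻².
N = √(2.4673 × 10⁻³) = 0.049672 rad s⁻¹ → T = 2π/N = 126.49 s ≈ 126 s.

126 s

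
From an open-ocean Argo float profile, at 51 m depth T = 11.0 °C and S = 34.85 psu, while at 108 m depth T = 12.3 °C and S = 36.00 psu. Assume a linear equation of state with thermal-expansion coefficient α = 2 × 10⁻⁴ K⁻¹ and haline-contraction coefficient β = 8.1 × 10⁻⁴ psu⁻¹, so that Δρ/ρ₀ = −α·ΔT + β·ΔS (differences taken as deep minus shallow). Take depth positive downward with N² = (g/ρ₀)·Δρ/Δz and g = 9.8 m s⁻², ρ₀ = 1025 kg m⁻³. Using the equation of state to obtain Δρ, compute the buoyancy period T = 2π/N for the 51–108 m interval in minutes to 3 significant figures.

ΔT = +1.3 K, ΔS = +1.15 psu (deep − shallow).
Δρ/ρ₀ = −αΔT + βΔS = -2.60 × 10⁻⁴ + 9.315 × 10⁻⁴ = 6.715 × 10⁻⁴, so Δρ ≈ 0.6883 kg m⁻³.
N² = (g/ρ₀)·Δρ/Δz = g·(Δρ/ρ₀)/Δz = 9.8 × 6.715 × 10⁻⁴ / 57 = 1.1545 × 10⁻⁴ s⁻².
N = √(1.1545 × 10⁻⁴) = 0.010745 rad s⁻¹ → T = 2π/N = 584.75 s = 9.7458 min ≈ 9.75 min.

9.75 min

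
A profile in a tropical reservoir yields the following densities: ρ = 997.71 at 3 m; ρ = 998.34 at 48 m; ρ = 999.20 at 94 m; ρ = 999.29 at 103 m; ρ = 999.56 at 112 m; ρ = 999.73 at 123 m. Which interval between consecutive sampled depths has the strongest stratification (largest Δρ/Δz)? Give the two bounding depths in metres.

103–112 m

Compute the density gradient over each adjacent pair:
  3–48 m: Δρ/Δz = 0.63/45 = 0.014 kg m⁻⁴
  48–94 m: Δρ/Δz = 0.86/46 = 0.019 kg m⁻⁴
  94–103 m: Δρ/Δz = 0.09/9 = 0.010 kg m⁻⁴
  103–112 m: Δρ/Δz = 0.27/9 = 0.030 kg m⁻⁴
  112–123 m: Δρ/Δz = 0.17/11 = 0.015 kg m⁻⁴
The largest gradient is in the 103–112 m interval — the pycnocline.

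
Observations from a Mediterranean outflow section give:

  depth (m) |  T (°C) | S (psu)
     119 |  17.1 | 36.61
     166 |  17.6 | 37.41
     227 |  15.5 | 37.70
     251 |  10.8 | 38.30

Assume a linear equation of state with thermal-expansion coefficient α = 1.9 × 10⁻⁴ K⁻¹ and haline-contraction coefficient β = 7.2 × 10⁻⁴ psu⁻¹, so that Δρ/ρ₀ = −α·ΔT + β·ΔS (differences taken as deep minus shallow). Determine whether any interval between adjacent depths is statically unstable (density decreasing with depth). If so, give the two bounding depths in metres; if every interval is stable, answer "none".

Evaluate Δρ/ρ₀ = −αΔT + βΔS across each adjacent pair:
  119–166 m: −αΔT+βΔS = −(1.9 × 10⁻⁴)(+0.5)+(7.2 × 10⁻⁴)(+0.80) = 4.8 × 10⁻⁴ → stable
  166–227 m: −αΔT+βΔS = −(1.9 × 10⁻⁴)(-2.1)+(7.2 × 10⁻⁴)(+0.29) = 6.1 × 10⁻⁴ → stable
  227–251 m: −αΔT+βΔS = −(1.9 × 10⁻⁴)(-4.7)+(7.2 × 10⁻⁴)(+0.60) = 1.3 × 10⁻³ → stable
Every interval has Δρ > 0: the column is stably stratified throughout.

none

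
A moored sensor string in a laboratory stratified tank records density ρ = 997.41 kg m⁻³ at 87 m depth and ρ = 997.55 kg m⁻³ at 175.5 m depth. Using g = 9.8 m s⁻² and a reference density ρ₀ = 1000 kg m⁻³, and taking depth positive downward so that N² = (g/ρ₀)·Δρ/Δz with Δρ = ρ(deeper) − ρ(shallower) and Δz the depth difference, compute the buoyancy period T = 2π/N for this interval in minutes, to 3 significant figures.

26.6 min

Δρ = 997.55 − 997.41 = 0.14 kg m⁻³ over Δz = 175.5 − 87 = 88.5 m.
N² = (9.8/1000) × (0.14/88.5) = 1.5503 × 10⁻⁵ s⁻².
N = √(1.5503 × 10⁻⁵) = 3.9374 × 10⁻³ rad s⁻¹, so T = 2π/N = 1.5958 × 10³ s = 26.597 min ≈ 26.6 min.
Since Δρ > 0 the layer is stably stratified.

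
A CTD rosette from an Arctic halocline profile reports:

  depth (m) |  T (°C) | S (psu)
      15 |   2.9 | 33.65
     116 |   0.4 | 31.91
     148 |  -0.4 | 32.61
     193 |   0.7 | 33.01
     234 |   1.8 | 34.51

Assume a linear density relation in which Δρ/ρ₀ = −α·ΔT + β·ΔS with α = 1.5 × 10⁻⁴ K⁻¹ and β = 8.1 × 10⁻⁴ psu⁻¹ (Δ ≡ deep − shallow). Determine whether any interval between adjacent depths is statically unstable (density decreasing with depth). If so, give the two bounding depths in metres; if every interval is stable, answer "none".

Evaluate Δρ/ρ₀ = −αΔT + βΔS across each adjacent pair:
  15–116 m: −αΔT+βΔS = −(1.5 × 10⁻⁴)(-2.5)+(8.1 × 10⁻⁴)(-1.74) = -1.0 × 10⁻³ → UNSTABLE
  116–148 m: −αΔT+βΔS = −(1.5 × 10⁻⁴)(-0.8)+(8.1 × 10⁻⁴)(+0.70) = 6.9 × 10⁻⁴ → stable
  148–193 m: −αΔT+βΔS = −(1.5 × 10⁻⁴)(+1.1)+(8.1 × 10⁻⁴)(+0.40) = 1.6 × 10⁻⁴ → stable
  193–234 m: −αΔT+βΔS = −(1.5 × 10⁻⁴)(+1.1)+(8.1 × 10⁻⁴)(+1.50) = 1.0 × 10⁻³ → stable
The 15–116 m interval has Δρ < 0: lighter water underlies denser water.

15–116 m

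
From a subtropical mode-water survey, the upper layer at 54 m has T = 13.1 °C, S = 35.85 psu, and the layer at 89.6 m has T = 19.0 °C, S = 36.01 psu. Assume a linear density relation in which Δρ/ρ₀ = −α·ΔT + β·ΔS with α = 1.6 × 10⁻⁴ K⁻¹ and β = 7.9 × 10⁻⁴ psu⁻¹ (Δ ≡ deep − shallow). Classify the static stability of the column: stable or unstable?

unstable

ΔT = 19.0 − 13.1 = +5.9 K and ΔS = 36.01 − 35.85 = +0.16 psu (deep − shallow).
−αΔT = -9.44 × 10⁻⁴; βΔS = 1.264 × 10⁻⁴; sum Δρ/ρ₀ = -8.176 × 10⁻⁴.
Δρ/ρ₀ < 0, so Δρ < 0: deeper water is lighter → statically unstable; the column would overturn.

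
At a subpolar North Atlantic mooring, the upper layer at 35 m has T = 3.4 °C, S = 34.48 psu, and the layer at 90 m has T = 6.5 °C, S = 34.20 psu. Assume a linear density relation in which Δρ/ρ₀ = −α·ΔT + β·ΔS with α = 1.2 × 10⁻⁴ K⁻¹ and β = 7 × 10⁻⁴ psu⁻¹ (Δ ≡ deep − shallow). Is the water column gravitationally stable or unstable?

ΔT = 6.5 − 3.4 = +3.1 K and ΔS = 34.20 − 34.48 = -0.28 psu (deep − shallow).
−αΔT = -3.72 × 10⁻⁴; βΔS = -1.96 × 10⁻⁴; sum Δρ/ρ₀ = -5.68 × 10⁻⁴.
Δρ/ρ₀ < 0, so Δρ < 0: deeper water is lighter → statically unstable; the column would overturn.

unstable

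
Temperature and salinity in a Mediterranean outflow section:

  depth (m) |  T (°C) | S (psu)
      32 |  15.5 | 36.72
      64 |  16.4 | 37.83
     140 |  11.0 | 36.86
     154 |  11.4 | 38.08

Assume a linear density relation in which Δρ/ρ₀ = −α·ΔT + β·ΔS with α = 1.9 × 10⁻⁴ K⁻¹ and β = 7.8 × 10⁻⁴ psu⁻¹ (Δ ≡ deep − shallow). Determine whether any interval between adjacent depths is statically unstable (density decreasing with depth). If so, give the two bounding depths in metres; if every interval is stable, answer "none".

none

Evaluate Δρ/ρ₀ = −αΔT + βΔS across each adjacent pair:
  32–64 m: −αΔT+βΔS = −(1.9 × 10⁻⁴)(+0.9)+(7.8 × 10⁻⁴)(+1.11) = 6.9 × 10⁻⁴ → stable
  64–140 m: −αΔT+βΔS = −(1.9 × 10⁻⁴)(-5.4)+(7.8 × 10⁻⁴)(-0.97) = 2.7 × 10⁻⁴ → stable
  140–154 m: −αΔT+βΔS = −(1.9 × 10⁻⁴)(+0.4)+(7.8 × 10⁻⁴)(+1.22) = 8.8 × 10⁻⁴ → stable
Every interval has Δρ > 0: the column is stably stratified throughout.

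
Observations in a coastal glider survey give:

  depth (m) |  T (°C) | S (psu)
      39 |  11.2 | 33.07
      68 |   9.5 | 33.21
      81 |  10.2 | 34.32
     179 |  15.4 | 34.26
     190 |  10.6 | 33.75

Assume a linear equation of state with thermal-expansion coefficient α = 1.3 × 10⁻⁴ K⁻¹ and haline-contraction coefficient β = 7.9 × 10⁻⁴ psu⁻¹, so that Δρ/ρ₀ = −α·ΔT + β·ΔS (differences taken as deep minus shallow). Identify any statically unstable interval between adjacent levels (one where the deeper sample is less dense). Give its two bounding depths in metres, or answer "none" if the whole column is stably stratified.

81–179 m

Evaluate Δρ/ρ₀ = −αΔT + βΔS across each adjacent pair:
  39–68 m: −αΔT+βΔS = −(1.3 × 10⁻⁴)(-1.7)+(7.9 × 10⁻⁴)(+0.14) = 3.3 × 10⁻⁴ → stable
  68–81 m: −αΔT+βΔS = −(1.3 × 10⁻⁴)(+0.7)+(7.9 × 10⁻⁴)(+1.11) = 7.9 × 10⁻⁴ → stable
  81–179 m: −αΔT+βΔS = −(1.3 × 10⁻⁴)(+5.2)+(7.9 × 10⁻⁴)(-0.06) = -7.2 × 10⁻⁴ → UNSTABLE
  179–190 m: −αΔT+βΔS = −(1.3 × 10⁻⁴)(-4.8)+(7.9 × 10⁻⁴)(-0.51) = 2.2 × 10⁻⁴ → stable
The 81–179 m interval has Δρ < 0: lighter water underlies denser water.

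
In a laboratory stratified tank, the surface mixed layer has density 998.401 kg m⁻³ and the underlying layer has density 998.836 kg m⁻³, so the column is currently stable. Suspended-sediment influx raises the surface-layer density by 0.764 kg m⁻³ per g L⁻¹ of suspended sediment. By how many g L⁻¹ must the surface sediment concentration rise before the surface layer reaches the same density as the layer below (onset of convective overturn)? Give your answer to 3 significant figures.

0.569 g L⁻¹

Density deficit of the surface layer: 998.836 − 998.401 = 0.435 kg m⁻³.
Required change = 0.435 / 0.764 = 0.569 g L⁻¹.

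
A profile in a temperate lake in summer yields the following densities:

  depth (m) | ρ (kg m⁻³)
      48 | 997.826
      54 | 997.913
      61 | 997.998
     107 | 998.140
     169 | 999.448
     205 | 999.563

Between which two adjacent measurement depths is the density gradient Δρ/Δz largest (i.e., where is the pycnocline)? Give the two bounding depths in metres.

107–169 m

Compute the density gradient over each adjacent pair:
  48–54 m: Δρ/Δz = 0.087/6 = 0.014 kg m⁻⁴
  54–61 m: Δρ/Δz = 0.085/7 = 0.012 kg m⁻⁴
  61–107 m: Δρ/Δz = 0.142/46 = 3.1 × 10⁻³ kg m⁻⁴
  107–169 m: Δρ/Δz = 1.308/62 = 0.021 kg m⁻⁴
  169–205 m: Δρ/Δz = 0.115/36 = 3.2 × 10⁻³ kg m⁻⁴
The largest gradient is in the 107–169 m interval — the pycnocline.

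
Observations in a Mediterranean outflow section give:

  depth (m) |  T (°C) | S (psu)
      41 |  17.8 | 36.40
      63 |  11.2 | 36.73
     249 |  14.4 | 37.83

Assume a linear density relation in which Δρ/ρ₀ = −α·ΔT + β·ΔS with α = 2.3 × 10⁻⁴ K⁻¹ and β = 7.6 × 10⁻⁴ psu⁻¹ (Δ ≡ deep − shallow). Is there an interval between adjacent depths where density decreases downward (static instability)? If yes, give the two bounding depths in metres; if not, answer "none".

none

Evaluate Δρ/ρ₀ = −αΔT + βΔS across each adjacent pair:
  41–63 m: −αΔT+βΔS = −(2.3 × 10⁻⁴)(-6.6)+(7.6 × 10⁻⁴)(+0.33) = 1.8 × 10⁻³ → stable
  63–249 m: −αΔT+βΔS = −(2.3 × 10⁻⁴)(+3.2)+(7.6 × 10⁻⁴)(+1.10) = 1.0 × 10⁻⁴ → stable
Every interval has Δρ > 0: the column is stably stratified throughout.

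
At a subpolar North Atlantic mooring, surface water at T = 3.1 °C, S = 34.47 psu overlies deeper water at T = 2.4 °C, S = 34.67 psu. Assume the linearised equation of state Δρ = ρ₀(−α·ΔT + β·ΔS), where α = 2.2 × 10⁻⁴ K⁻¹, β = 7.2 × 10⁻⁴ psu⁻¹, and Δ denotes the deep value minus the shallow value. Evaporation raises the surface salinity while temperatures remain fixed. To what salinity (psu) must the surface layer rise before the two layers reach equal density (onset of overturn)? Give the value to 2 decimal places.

34.88 psu

Neutral buoyancy requires −α(T_deep − T_surf) + β(S_deep − S_surf′) = 0.
S_surf′ = S_deep − (α/β)·ΔT = 34.67 − (2.2 × 10⁻⁴/7.2 × 10⁻⁴)·(-0.7) = 34.8839 psu.
Increase required: 34.8839 − 34.47 = 0.4139 psu.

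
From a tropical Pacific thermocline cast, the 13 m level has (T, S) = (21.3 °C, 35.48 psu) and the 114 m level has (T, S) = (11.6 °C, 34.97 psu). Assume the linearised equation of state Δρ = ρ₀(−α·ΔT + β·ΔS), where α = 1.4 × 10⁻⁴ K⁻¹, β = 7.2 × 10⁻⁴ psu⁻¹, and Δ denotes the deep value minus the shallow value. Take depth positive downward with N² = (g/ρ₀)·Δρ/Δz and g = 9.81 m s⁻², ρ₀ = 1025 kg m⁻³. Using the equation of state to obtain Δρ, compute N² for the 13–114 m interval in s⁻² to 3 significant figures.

9.62 × 10⁻⁵ s⁻²

ΔT = -9.7 K, ΔS = -0.51 psu (deep − shallow).
Δρ/ρ₀ = −αΔT + βΔS = 1.358 × 10⁻³ − 3.672 × 10⁻⁴ = 9.908 × 10⁻⁴, so Δρ ≈ 1.016 kg m⁻³.
N² = (g/ρ₀)·Δρ/Δz = g·(Δρ/ρ₀)/Δz = 9.81 × 9.908 × 10⁻⁴ / 101 = 9.6235 × 10⁻⁵ s⁻² ≈ 9.62 × 10⁻⁵ s⁻².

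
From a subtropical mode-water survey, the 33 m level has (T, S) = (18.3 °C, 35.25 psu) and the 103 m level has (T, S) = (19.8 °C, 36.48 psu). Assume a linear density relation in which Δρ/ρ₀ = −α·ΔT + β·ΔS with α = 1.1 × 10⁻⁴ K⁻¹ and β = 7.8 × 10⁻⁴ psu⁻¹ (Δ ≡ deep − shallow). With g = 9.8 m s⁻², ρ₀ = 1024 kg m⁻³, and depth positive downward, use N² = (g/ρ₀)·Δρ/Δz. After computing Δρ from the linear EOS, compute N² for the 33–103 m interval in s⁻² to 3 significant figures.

1.11 × 10⁻⁴ s⁻²

ΔT = +1.5 K, ΔS = +1.23 psu (deep − shallow).
Δρ/ρ₀ = −αΔT + βΔS = -1.65 × 10⁻⁴ + 9.594 × 10⁻⁴ = 7.944 × 10⁻⁴, so Δρ ≈ 0.8135 kg m⁻³.
N² = (g/ρ₀)·Δρ/Δz = g·(Δρ/ρ₀)/Δz = 9.8 × 7.944 × 10⁻⁴ / 70 = 1.1122 × 10⁻⁴ s⁻² ≈ 1.11 × 10⁻⁴ s⁻².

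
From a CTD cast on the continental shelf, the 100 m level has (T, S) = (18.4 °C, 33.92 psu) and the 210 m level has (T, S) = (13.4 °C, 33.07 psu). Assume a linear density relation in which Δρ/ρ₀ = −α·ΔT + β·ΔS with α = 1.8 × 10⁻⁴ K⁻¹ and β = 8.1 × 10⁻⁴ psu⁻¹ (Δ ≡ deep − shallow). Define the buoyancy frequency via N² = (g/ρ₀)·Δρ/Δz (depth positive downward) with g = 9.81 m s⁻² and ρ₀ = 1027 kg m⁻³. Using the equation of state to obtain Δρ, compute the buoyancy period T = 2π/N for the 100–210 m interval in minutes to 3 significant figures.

ΔT = -5.0 K, ΔS = -0.85 psu (deep − shallow).
Δρ/ρ₀ = −αΔT + βΔS = 9.00 × 10⁻⁴ − 6.885 × 10⁻⁴ = 2.115 × 10⁻⁴, so Δρ ≈ 0.2172 kg m⁻³.
N² = (g/ρ₀)·Δρ/Δz = g·(Δρ/ρ₀)/Δz = 9.81 × 2.115 × 10⁻⁴ / 110 = 1.8862 × 10⁻⁵ s⁻².
N = √(1.8862 × 10⁻⁵) = 4.3430 × 10⁻³ rad s⁻¹ → T = 2π/N = 1.4467 × 10³ s = 24.112 min ≈ 24.1 min.

24.1 min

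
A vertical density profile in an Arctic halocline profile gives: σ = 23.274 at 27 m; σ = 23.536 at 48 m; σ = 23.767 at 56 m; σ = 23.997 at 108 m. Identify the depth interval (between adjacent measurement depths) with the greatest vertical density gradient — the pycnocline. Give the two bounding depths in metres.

Compute the density gradient over each adjacent pair:
  27–48 m: Δρ/Δz = 0.262/21 = 0.012 kg m⁻⁴
  48–56 m: Δρ/Δz = 0.231/8 = 0.029 kg m⁻⁴
  56–108 m: Δρ/Δz = 0.230/52 = 4.4 × 10⁻³ kg m⁻⁴
The largest gradient is in the 48–56 m interval — the pycnocline.

48–56 m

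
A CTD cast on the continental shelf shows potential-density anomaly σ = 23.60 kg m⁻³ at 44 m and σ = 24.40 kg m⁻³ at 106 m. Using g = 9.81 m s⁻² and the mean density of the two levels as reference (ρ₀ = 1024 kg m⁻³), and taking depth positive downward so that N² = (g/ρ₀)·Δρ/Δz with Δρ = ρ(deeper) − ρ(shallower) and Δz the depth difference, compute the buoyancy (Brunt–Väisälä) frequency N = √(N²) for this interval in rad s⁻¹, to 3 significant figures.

0.0111 rad s⁻¹

Δρ = 1024.40 − 1023.60 = 0.80 kg m⁻³ over Δz = 106 − 44 = 62 m.
N² = (9.81/1024) × (0.80/62) = 1.2361 × 10⁻⁴ s⁻².
N = √(1.2361 × 10⁻⁴) = 0.011118 rad s⁻¹ ≈ 0.0111 rad s⁻¹.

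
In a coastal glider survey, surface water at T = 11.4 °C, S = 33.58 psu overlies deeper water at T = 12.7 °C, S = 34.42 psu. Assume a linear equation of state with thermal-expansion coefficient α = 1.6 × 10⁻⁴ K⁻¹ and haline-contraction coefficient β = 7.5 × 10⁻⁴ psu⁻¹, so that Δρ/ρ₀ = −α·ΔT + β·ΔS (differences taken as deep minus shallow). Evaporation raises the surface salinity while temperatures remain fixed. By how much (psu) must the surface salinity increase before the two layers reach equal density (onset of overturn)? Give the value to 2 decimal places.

Neutral buoyancy requires −α(T_deep − T_surf) + β(S_deep − S_surf′) = 0.
S_surf′ = S_deep − (α/β)·ΔT = 34.42 − (1.6 × 10⁻⁴/7.5 × 10⁻⁴)·(+1.3) = 34.1427 psu.
Increase required: 34.1427 − 33.58 = 0.5627 psu.

0.56 psu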